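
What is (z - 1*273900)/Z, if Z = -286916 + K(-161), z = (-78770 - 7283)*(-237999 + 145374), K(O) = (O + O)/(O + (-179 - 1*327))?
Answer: -9245646861/332822 ≈ -27780.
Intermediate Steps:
K(O) = 2*O/(-506 + O) (K(O) = (2*O)/(O + (-179 - 327)) = (2*O)/(O - 506) = (2*O)/(-506 + O) = 2*O/(-506 + O))
z = 7970659125 (z = -86053*(-92625) = 7970659125)
Z = -8320550/29 (Z = -286916 + 2*(-161)/(-506 - 161) = -286916 + 2*(-161)/(-667) = -286916 + 2*(-161)*(-1/667) = -286916 + 14/29 = -8320550/29 ≈ -2.8692e+5)
(z - 1*273900)/Z = (7970659125 - 1*273900)/(-8320550/29) = (7970659125 - 273900)*(-29/8320550) = 7970385225*(-29/8320550) = -9245646861/332822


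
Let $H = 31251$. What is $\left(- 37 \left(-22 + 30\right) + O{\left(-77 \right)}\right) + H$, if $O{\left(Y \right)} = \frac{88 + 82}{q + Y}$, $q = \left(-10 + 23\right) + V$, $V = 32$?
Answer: $\frac{495195}{16} \approx 30950.0$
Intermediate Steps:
$q = 45$ ($q = \left(-10 + 23\right) + 32 = 13 + 32 = 45$)
$O{\left(Y \right)} = \frac{170}{45 + Y}$ ($O{\left(Y \right)} = \frac{88 + 82}{45 + Y} = \frac{170}{45 + Y}$)
$\left(- 37 \left(-22 + 30\right) + O{\left(-77 \right)}\right) + H = \left(- 37 \left(-22 + 30\right) + \frac{170}{45 - 77}\right) + 31251 = \left(\left(-37\right) 8 + \frac{170}{-32}\right) + 31251 = \left(-296 + 170 \left(- \frac{1}{32}\right)\right) + 31251 = \left(-296 - \frac{85}{16}\right) + 31251 = - \frac{4821}{16} + 31251 = \frac{495195}{16}$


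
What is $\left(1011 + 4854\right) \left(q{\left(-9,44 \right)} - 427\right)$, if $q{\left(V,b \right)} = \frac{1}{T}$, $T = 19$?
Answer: $- \frac{47576880}{19} \approx -2.504 \cdot 10^{6}$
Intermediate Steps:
$q{\left(V,b \right)} = \frac{1}{19}$
$\left(1011 + 4854\right) \left(q{\left(-9,44 \right)} - 427\right) = \left(1011 + 4854\right) \left(\frac{1}{19} - 427\right) = 5865 \left(- \frac{8112}{19}\right) = - \frac{47576880}{19}$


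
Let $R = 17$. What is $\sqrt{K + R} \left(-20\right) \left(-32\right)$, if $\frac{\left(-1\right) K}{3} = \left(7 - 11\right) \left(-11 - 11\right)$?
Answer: $640 i \sqrt{247} \approx 10058.0 i$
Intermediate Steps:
$K = -264$ ($K = - 3 \left(7 - 11\right) \left(-11 - 11\right) = - 3 \left(\left(-4\right) \left(-22\right)\right) = \left(-3\right) 88 = -264$)
$\sqrt{K + R} \left(-20\right) \left(-32\right) = \sqrt{-264 + 17} \left(-20\right) \left(-32\right) = \sqrt{-247} \left(-20\right) \left(-32\right) = i \sqrt{247} \left(-20\right) \left(-32\right) = - 20 i \sqrt{247} \left(-32\right) = 640 i \sqrt{247}$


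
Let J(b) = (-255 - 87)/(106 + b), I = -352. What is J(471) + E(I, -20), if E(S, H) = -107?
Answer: -62081/577 ≈ -107.59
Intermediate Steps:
J(b) = -342/(106 + b)
J(471) + E(I, -20) = -342/(106 + 471) - 107 = -342/577 - 107 = -62081/577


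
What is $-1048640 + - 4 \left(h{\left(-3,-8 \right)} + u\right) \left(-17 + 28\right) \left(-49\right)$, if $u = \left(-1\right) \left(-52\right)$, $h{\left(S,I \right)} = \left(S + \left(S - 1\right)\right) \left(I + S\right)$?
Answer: $-770516$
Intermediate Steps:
$h{\left(S,I \right)} = \left(-1 + 2 S\right) \left(I + S\right)$ ($h{\left(S,I \right)} = \left(S + \left(S - 1\right)\right) \left(I + S\right) = \left(S + \left(-1 + S\right)\right) \left(I + S\right) = \left(-1 + 2 S\right) \left(I + S\right)$)
$u = 52$
$-1048640 + - 4 \left(h{\left(-3,-8 \right)} + u\right) \left(-17 + 28\right) \left(-49\right) = -1048640 + - 4 \left(\left(\left(-1\right) \left(-8\right) - -3 + 2 \left(-3\right)^{2} + 2 \left(-8\right) \left(-3\right)\right) + 52\right) \left(-17 + 28\right) \left(-49\right) = -1048640 + - 4 \left(\left(8 + 3 + 2 \cdot 9 + 48\right) + 52\right) 11 \left(-49\right) = -1048640 + - 4 \left(\left(8 + 3 + 18 + 48\right) + 52\right) 11 \left(-49\right) = -1048640 + - 4 \left(77 + 52\right) 11 \left(-49\right) = -1048640 + - 4 \cdot 129 \cdot 11 \left(-49\right) = -1048640 + \left(-4\right) 1419 \left(-49\right) = -1048640 - -278124 = -1048640 + 278124 = -770516$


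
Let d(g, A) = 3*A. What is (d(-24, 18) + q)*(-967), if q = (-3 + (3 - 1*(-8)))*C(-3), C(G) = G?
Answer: -29010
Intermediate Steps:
q = -24 (q = (-3 + (3 - 1*(-8)))*(-3) = (-3 + (3 + 8))*(-3) = (-3 + 11)*(-3) = 8*(-3) = -24)
(d(-24, 18) + q)*(-967) = (3*18 - 24)*(-967) = (54 - 24)*(-967) = 30*(-967) = -29010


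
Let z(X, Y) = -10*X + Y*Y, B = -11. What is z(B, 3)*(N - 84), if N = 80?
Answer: -476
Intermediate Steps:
z(X, Y) = Y² - 10*X (z(X, Y) = -10*X + Y² = Y² - 10*X)
z(B, 3)*(N - 84) = (3² - 10*(-11))*(80 - 84) = (9 + 110)*(-4) = 119*(-4) = -476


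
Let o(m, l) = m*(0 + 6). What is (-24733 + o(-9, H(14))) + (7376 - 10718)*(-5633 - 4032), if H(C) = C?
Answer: 32275643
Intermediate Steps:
o(m, l) = 6*m (o(m, l) = m*6 = 6*m)
(-24733 + o(-9, H(14))) + (7376 - 10718)*(-5633 - 4032) = (-24733 + 6*(-9)) + (7376 - 10718)*(-5633 - 4032) = (-24733 - 54) - 3342*(-9665) = -24787 + 32300430 = 32275643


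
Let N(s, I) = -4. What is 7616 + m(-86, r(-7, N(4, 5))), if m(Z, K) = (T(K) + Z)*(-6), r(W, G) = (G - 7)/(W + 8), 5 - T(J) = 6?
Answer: 8138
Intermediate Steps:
T(J) = -1 (T(J) = 5 - 1*6 = 5 - 6 = -1)
r(W, G) = (-7 + G)/(8 + W)
m(Z, K) = 6 - 6*Z (m(Z, K) = (-1 + Z)*(-6) = 6 - 6*Z)
7616 + m(-86, r(-7, N(4, 5))) = 7616 + (6 - 6*(-86)) = 7616 + (6 + 516) = 7616 + 522 = 8138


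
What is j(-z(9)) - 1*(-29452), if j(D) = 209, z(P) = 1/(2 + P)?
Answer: 29661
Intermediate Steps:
j(-z(9)) - 1*(-29452) = 209 - 1*(-29452) = 209 + 29452 = 29661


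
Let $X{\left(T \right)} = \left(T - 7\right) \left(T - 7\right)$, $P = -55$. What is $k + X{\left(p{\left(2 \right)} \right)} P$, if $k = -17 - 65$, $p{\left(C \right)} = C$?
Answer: $-1457$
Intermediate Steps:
$k = -82$
$X{\left(T \right)} = \left(-7 + T\right)^{2}$ ($X{\left(T \right)} = \left(-7 + T\right) \left(-7 + T\right) = \left(-7 + T\right)^{2}$)
$k + X{\left(p{\left(2 \right)} \right)} P = -82 + \left(-7 + 2\right)^{2} \left(-55\right) = -82 + \left(-5\right)^{2} \left(-55\right) = -82 + 25 \left(-55\right) = -82 - 1375 = -1457$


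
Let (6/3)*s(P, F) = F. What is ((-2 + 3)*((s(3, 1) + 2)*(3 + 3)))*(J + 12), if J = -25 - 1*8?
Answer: -315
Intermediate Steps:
s(P, F) = F/2
J = -33 (J = -25 - 8 = -33)
((-2 + 3)*((s(3, 1) + 2)*(3 + 3)))*(J + 12) = ((-2 + 3)*(((½)*1 + 2)*(3 + 3)))*(-33 + 12) = (1*((½ + 2)*6))*(-21) = (1*((5/2)*6))*(-21) = (1*15)*(-21) = 15*(-21) = -315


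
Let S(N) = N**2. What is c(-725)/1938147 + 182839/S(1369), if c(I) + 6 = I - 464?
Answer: 352129236938/3632399519667 ≈ 0.096941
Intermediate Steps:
c(I) = -470 + I (c(I) = -6 + (I - 464) = -6 + (-464 + I) = -470 + I)
c(-725)/1938147 + 182839/S(1369) = (-470 - 725)/1938147 + 182839/(1369**2) = -1195*1/1938147 + 182839/1874161 = -1195/1938147 + 182839*(1/1874161) = -1195/1938147 + 182839/1874161 = 352129236938/3632399519667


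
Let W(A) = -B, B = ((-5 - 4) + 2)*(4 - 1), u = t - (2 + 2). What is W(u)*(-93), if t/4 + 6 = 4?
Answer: -1953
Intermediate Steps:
t = -8 (t = -24 + 4*4 = -24 + 16 = -8)
u = -12 (u = -8 - (2 + 2) = -8 - 1*4 = -8 - 4 = -12)
B = -21 (B = (-9 + 2)*3 = -7*3 = -21)
W(A) = 21 (W(A) = -1*(-21) = 21)
W(u)*(-93) = 21*(-93) = -1953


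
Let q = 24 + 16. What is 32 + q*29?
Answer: 1192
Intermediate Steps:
q = 40
32 + q*29 = 32 + 40*29 = 32 + 1160 = 1192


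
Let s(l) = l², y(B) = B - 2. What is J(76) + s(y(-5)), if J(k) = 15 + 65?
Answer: 129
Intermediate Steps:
y(B) = -2 + B
J(k) = 80
J(76) + s(y(-5)) = 80 + (-2 - 5)² = 80 + (-7)² = 80 + 49 = 129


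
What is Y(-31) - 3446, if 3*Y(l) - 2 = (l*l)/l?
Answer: -10367/3 ≈ -3455.7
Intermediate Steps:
Y(l) = ⅔ + l/3 (Y(l) = ⅔ + ((l*l)/l)/3 = ⅔ + (l²/l)/3 = ⅔ + l/3)
Y(-31) - 3446 = (⅔ + (⅓)*(-31)) - 3446 = (⅔ - 31/3) - 3446 = -29/3 - 3446 = -10367/3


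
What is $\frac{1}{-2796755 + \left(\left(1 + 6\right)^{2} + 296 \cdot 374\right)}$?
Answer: $- \frac{1}{2686002} \approx -3.723 \cdot 10^{-7}$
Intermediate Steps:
$\frac{1}{-2796755 + \left(\left(1 + 6\right)^{2} + 296 \cdot 374\right)} = \frac{1}{-2796755 + \left(7^{2} + 110704\right)} = \frac{1}{-2796755 + \left(49 + 110704\right)} = \frac{1}{-2796755 + 110753} = \frac{1}{-2686002} = - \frac{1}{2686002}$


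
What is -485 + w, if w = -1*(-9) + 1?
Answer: -475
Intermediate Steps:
w = 10 (w = 9 + 1 = 10)
-485 + w = -485 + 10 = -475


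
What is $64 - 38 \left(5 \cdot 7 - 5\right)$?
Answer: $-1076$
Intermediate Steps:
$64 - 38 \left(5 \cdot 7 - 5\right) = 64 - 38 \left(35 - 5\right) = 64 - 1140 = -1076$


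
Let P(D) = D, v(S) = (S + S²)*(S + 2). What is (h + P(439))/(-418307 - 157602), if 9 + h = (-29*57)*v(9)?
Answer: 1636040/575909 ≈ 2.8408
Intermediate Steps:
v(S) = (2 + S)*(S + S²) (v(S) = (S + S²)*(2 + S) = (2 + S)*(S + S²))
h = -1636479 (h = -9 + (-29*57)*(9*(2 + 9² + 3*9)) = -9 - 14877*(2 + 81 + 27) = -9 - 14877*110 = -9 - 1653*990 = -9 - 1636470 = -1636479)
(h + P(439))/(-418307 - 157602) = (-1636479 + 439)/(-418307 - 157602) = -1636040/(-575909) = -1636040*(-1/575909) = 1636040/575909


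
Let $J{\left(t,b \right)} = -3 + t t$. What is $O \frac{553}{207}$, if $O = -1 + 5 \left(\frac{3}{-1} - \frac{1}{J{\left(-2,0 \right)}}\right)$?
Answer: $- \frac{3871}{69} \approx -56.101$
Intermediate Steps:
$J{\left(t,b \right)} = -3 + t^{2}$
$O = -21$ ($O = -1 + 5 \left(\frac{3}{-1} - \frac{1}{-3 + \left(-2\right)^{2}}\right) = -1 + 5 \left(3 \left(-1\right) - \frac{1}{-3 + 4}\right) = -1 + 5 \left(-3 - 1^{-1}\right) = -1 + 5 \left(-3 - 1\right) = -1 + 5 \left(-4\right) = -1 - 20 = -21$)
$O \frac{553}{207} = - 21 \cdot \frac{553}{207} = - 21 \cdot 553 \cdot \frac{1}{207} = \left(-21\right) \frac{553}{207} = - \frac{3871}{69}$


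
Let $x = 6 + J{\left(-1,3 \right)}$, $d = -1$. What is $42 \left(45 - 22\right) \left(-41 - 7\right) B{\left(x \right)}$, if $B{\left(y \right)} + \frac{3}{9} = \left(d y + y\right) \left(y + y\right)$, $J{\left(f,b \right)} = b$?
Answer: $15456$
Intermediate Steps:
$x = 9$ ($x = 6 + 3 = 9$)
$B{\left(y \right)} = - \frac{1}{3}$ ($B{\left(y \right)} = - \frac{1}{3} + \left(- y + y\right) \left(y + y\right) = - \frac{1}{3} + 0 \cdot 2 y = - \frac{1}{3} + 0 = - \frac{1}{3}$)
$42 \left(45 - 22\right) \left(-41 - 7\right) B{\left(x \right)} = 42 \left(45 - 22\right) \left(-41 - 7\right) \left(- \frac{1}{3}\right) = 42 \cdot 23 \left(-48\right) \left(- \frac{1}{3}\right) = 42 \left(-1104\right) \left(- \frac{1}{3}\right) = \left(-46368\right) \left(- \frac{1}{3}\right) = 15456$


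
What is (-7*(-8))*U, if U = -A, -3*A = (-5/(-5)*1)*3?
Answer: 56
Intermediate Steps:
A = -1 (A = --5/(-5)*1*3/3 = --5*(-1/5)*1*3/3 = -1*1*3/3 = -3/3 = -1/3*3 = -1)
U = 1 (U = -1*(-1) = 1)
(-7*(-8))*U = -7*(-8)*1 = 56*1 = 56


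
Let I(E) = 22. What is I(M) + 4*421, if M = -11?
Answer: 1706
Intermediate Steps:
I(M) + 4*421 = 22 + 4*421 = 22 + 1684 = 1706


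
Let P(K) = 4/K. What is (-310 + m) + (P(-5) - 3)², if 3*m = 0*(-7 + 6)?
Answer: -7389/25 ≈ -295.56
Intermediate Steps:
m = 0 (m = (0*(-7 + 6))/3 = (0*(-1))/3 = (⅓)*0 = 0)
(-310 + m) + (P(-5) - 3)² = (-310 + 0) + (4/(-5) - 3)² = -310 + (4*(-⅕) - 3)² = -310 + (-⅘ - 3)² = -310 + (-19/5)² = -310 + 361/25 = -7389/25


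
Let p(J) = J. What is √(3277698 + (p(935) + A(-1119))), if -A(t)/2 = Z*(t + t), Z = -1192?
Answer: I*√2056759 ≈ 1434.1*I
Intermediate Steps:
A(t) = 4768*t (A(t) = -(-2384)*(t + t) = -(-2384)*2*t = -(-4768)*t = 4768*t)
√(3277698 + (p(935) + A(-1119))) = √(3277698 + (935 + 4768*(-1119))) = √(3277698 + (935 - 5335392)) = √(3277698 - 5334457) = √(-2056759) = I*√2056759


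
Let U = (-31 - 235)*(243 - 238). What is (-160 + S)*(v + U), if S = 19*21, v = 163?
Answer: -278913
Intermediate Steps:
U = -1330 (U = -266*5 = -1330)
S = 399
(-160 + S)*(v + U) = (-160 + 399)*(163 - 1330) = 239*(-1167) = -278913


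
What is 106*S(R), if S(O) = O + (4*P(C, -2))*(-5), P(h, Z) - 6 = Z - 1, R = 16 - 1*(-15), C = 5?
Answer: -3074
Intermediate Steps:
R = 31 (R = 16 + 15 = 31)
P(h, Z) = 5 + Z (P(h, Z) = 6 + (Z - 1) = 6 + (-1 + Z) = 5 + Z)
S(O) = -60 + O (S(O) = O + (4*(5 - 2))*(-5) = O + (4*3)*(-5) = O + 12*(-5) = O - 60 = -60 + O)
106*S(R) = 106*(-60 + 31) = 106*(-29) = -3074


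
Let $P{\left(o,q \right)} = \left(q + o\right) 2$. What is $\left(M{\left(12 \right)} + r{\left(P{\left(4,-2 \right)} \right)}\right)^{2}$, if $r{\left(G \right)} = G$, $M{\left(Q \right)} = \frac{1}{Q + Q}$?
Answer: $\frac{9409}{576} \approx 16.335$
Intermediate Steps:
$P{\left(o,q \right)} = 2 o + 2 q$ ($P{\left(o,q \right)} = \left(o + q\right) 2 = 2 o + 2 q$)
$M{\left(Q \right)} = \frac{1}{2 Q}$
$\left(M{\left(12 \right)} + r{\left(P{\left(4,-2 \right)} \right)}\right)^{2} = \left(\frac{1}{2 \cdot 12} + \left(2 \cdot 4 + 2 \left(-2\right)\right)\right)^{2} = \left(\frac{1}{2} \cdot \frac{1}{12} + \left(8 - 4\right)\right)^{2} = \left(\frac{1}{24} + 4\right)^{2} = \left(\frac{97}{24}\right)^{2} = \frac{9409}{576}$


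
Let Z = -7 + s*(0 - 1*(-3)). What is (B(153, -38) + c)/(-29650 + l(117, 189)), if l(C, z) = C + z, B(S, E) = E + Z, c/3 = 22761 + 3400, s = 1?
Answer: -78441/29344 ≈ -2.6732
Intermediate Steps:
Z = -4 (Z = -7 + 1*(0 - 1*(-3)) = -7 + 1*(0 + 3) = -7 + 1*3 = -7 + 3 = -4)
c = 78483 (c = 3*(22761 + 3400) = 3*26161 = 78483)
B(S, E) = -4 + E (B(S, E) = E - 4 = -4 + E)
(B(153, -38) + c)/(-29650 + l(117, 189)) = ((-4 - 38) + 78483)/(-29650 + (117 + 189)) = (-42 + 78483)/(-29650 + 306) = 78441/(-29344) = 78441*(-1/29344) = -78441/29344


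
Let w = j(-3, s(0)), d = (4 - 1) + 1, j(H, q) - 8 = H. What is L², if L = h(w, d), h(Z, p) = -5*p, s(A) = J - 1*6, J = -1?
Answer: 400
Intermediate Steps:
s(A) = -7 (s(A) = -1 - 1*6 = -1 - 6 = -7)
j(H, q) = 8 + H
d = 4 (d = 3 + 1 = 4)
w = 5 (w = 8 - 3 = 5)
L = -20 (L = -5*4 = -20)
L² = (-20)² = 400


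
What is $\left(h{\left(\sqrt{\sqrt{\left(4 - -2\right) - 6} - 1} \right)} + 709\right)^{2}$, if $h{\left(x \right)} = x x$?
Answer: $501264$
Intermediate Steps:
$h{\left(x \right)} = x^{2}$
$\left(h{\left(\sqrt{\sqrt{\left(4 - -2\right) - 6} - 1} \right)} + 709\right)^{2} = \left(\left(\sqrt{\sqrt{\left(4 - -2\right) - 6} - 1}\right)^{2} + 709\right)^{2} = \left(\left(\sqrt{\sqrt{\left(4 + 2\right) - 6} - 1}\right)^{2} + 709\right)^{2} = \left(\left(\sqrt{\sqrt{6 - 6} - 1}\right)^{2} + 709\right)^{2} = \left(\left(\sqrt{\sqrt{0} - 1}\right)^{2} + 709\right)^{2} = \left(\left(\sqrt{0 - 1}\right)^{2} + 709\right)^{2} = \left(\left(\sqrt{-1}\right)^{2} + 709\right)^{2} = \left(i^{2} + 709\right)^{2} = \left(-1 + 709\right)^{2} = 708^{2} = 501264$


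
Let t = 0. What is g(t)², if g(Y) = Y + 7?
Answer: 49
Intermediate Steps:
g(Y) = 7 + Y
g(t)² = (7 + 0)² = 7² = 49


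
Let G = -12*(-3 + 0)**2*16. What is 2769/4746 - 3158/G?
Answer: 1647725/683424 ≈ 2.4110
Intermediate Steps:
G = -1728 (G = -12*(-3)**2*16 = -12*9*16 = -108*16 = -1728)
2769/4746 - 3158/G = 2769/4746 - 3158/(-1728) = 2769*(1/4746) - 3158*(-1/1728) = 923/1582 + 1579/864 = 1647725/683424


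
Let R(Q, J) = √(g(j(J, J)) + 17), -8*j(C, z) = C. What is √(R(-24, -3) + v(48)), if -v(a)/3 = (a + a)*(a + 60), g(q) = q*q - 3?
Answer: √(-497664 + 2*√905)/4 ≈ 176.35*I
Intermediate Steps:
j(C, z) = -C/8
g(q) = -3 + q² (g(q) = q² - 3 = -3 + q²)
R(Q, J) = √(14 + J²/64) (R(Q, J) = √((-3 + (-J/8)²) + 17) = √((-3 + J²/64) + 17) = √(14 + J²/64))
v(a) = -6*a*(60 + a) (v(a) = -3*(a + a)*(a + 60) = -3*2*a*(60 + a) = -6*a*(60 + a))
√(R(-24, -3) + v(48)) = √(√(896 + (-3)²)/8 - 6*48*(60 + 48)) = √(√(896 + 9)/8 - 6*48*108) = √(√905/8 - 31104) = √(-31104 + √905/8)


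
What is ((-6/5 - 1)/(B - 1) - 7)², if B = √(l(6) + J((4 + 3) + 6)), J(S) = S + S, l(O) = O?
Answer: 1205088/24025 + 96448*√2/24025 ≈ 55.837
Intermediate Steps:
J(S) = 2*S
B = 4*√2 (B = √(6 + 2*((4 + 3) + 6)) = √(6 + 2*(7 + 6)) = √(6 + 2*13) = √(6 + 26) = √32 = 4*√2 ≈ 5.6569)
((-6/5 - 1)/(B - 1) - 7)² = ((-6/5 - 1)/(4*√2 - 1) - 7)² = ((-6*⅕ - 1)/(-1 + 4*√2) - 7)² = ((-6/5 - 1)/(-1 + 4*√2) - 7)² = (-11/(5*(-1 + 4*√2)) - 7)² = (-7 - 11/(5*(-1 + 4*√2)))²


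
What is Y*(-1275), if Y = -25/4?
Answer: 31875/4 ≈ 7968.8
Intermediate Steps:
Y = -25/4 (Y = (¼)*(-25) = -25/4 ≈ -6.2500)
Y*(-1275) = -25/4*(-1275) = 31875/4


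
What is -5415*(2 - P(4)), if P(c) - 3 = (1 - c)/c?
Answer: 5415/4 ≈ 1353.8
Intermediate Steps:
P(c) = 3 + (1 - c)/c
-5415*(2 - P(4)) = -5415*(2 - (2 + 1/4)) = -5415*(2 - (2 + ¼)) = -5415*(2 - 1*9/4) = -5415*(2 - 9/4) = -5415*(-¼) = 5415/4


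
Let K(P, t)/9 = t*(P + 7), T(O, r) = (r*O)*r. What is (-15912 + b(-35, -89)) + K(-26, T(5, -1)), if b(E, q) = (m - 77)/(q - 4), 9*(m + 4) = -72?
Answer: -1559242/93 ≈ -16766.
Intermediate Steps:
T(O, r) = O*r² (T(O, r) = (O*r)*r = O*r²)
m = -12 (m = -4 + (⅑)*(-72) = -4 - 8 = -12)
b(E, q) = -89/(-4 + q) (b(E, q) = (-12 - 77)/(q - 4) = -89/(-4 + q))
K(P, t) = 9*t*(7 + P) (K(P, t) = 9*(t*(P + 7)) = 9*(t*(7 + P)) = 9*t*(7 + P))
(-15912 + b(-35, -89)) + K(-26, T(5, -1)) = (-15912 - 89/(-4 - 89)) + 9*(5*(-1)²)*(7 - 26) = (-15912 - 89/(-93)) + 9*(5*1)*(-19) = (-15912 - 89*(-1/93)) + 9*5*(-19) = (-15912 + 89/93) - 855 = -1479727/93 - 855 = -1559242/93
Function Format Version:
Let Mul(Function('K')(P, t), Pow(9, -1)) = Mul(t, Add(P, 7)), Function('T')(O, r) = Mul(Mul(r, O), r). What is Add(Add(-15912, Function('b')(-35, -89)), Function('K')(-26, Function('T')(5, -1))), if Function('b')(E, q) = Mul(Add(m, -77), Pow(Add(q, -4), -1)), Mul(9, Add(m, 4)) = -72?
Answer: Rational(-1559242, 93) ≈ -16766.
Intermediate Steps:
Function('T')(O, r) = Mul(O, Pow(r, 2)) (Function('T')(O, r) = Mul(Mul(O, r), r) = Mul(O, Pow(r, 2)))
m = -12 (m = Add(-4, Mul(Rational(1, 9), -72)) = Add(-4, -8) = -12)
Function('b')(E, q) = Mul(-89, Pow(Add(-4, q), -1)) (Function('b')(E, q) = Mul(Add(-12, -77), Pow(Add(q, -4), -1)) = Mul(-89, Pow(Add(-4, q), -1)))
Function('K')(P, t) = Mul(9, t, Add(7, P)) (Function('K')(P, t) = Mul(9, Mul(t, Add(P, 7))) = Mul(9, Mul(t, Add(7, P))) = Mul(9, t, Add(7, P)))
Add(Add(-15912, Function('b')(-35, -89)), Function('K')(-26, Function('T')(5, -1))) = Add(Add(-15912, Mul(-89, Pow(Add(-4, -89), -1))), Mul(9, Mul(5, Pow(-1, 2)), Add(7, -26))) = Add(Add(-15912, Mul(-89, Pow(-93, -1))), Mul(9, Mul(5, 1), -19)) = Add(Add(-15912, Mul(-89, Rational(-1, 93))), Mul(9, 5, -19)) = Add(Add(-15912, Rational(89, 93)), -855) = Add(Rational(-1479727, 93), -855) = Rational(-1559242, 93)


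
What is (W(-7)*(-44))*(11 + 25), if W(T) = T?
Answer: 11088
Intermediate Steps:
(W(-7)*(-44))*(11 + 25) = (-7*(-44))*(11 + 25) = 308*36 = 11088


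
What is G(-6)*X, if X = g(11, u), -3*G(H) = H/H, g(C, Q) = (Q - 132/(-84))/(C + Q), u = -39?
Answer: -131/294 ≈ -0.44558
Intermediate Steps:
g(C, Q) = (11/7 + Q)/(C + Q) (g(C, Q) = (Q - 132*(-1/84))/(C + Q) = (Q + 11/7)/(C + Q) = (11/7 + Q)/(C + Q))
G(H) = -⅓ (G(H) = -H/(3*H) = -⅓*1 = -⅓)
X = 131/98 (X = (11/7 - 39)/(11 - 39) = -262/7/(-28) = -1/28*(-262/7) = 131/98 ≈ 1.3367)
G(-6)*X = -⅓*131/98 = -131/294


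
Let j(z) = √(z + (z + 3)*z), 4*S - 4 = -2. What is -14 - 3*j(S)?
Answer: -37/2 ≈ -18.500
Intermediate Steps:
S = ½ (S = 1 + (¼)*(-2) = 1 - ½ = ½ ≈ 0.50000)
j(z) = √(z + z*(3 + z)) (j(z) = √(z + (3 + z)*z) = √(z + z*(3 + z)))
-14 - 3*j(S) = -14 - 3*√2*√(4 + ½)/2 = -14 - 3*√((½)*(9/2)) = -14 - 3*√(9/4) = -14 - 3*3/2 = -14 - 9/2 = -37/2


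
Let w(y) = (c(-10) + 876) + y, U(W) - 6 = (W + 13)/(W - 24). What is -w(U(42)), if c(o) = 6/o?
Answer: -79601/90 ≈ -884.46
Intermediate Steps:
U(W) = 6 + (13 + W)/(-24 + W) (U(W) = 6 + (W + 13)/(W - 24) = 6 + (13 + W)/(-24 + W))
w(y) = 4377/5 + y (w(y) = (6/(-10) + 876) + y = (6*(-⅒) + 876) + y = (-⅗ + 876) + y = 4377/5 + y)
-w(U(42)) = -(4377/5 + (-131 + 7*42)/(-24 + 42)) = -(4377/5 + (-131 + 294)/18) = -(4377/5 + (1/18)*163) = -(4377/5 + 163/18) = -1*79601/90 = -79601/90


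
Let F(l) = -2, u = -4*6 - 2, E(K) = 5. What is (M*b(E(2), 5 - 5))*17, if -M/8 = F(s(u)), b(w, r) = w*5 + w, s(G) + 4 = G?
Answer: 8160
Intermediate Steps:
u = -26 (u = -24 - 2 = -26)
s(G) = -4 + G
b(w, r) = 6*w (b(w, r) = 5*w + w = 6*w)
M = 16 (M = -8*(-2) = 16)
(M*b(E(2), 5 - 5))*17 = (16*(6*5))*17 = (16*30)*17 = 480*17 = 8160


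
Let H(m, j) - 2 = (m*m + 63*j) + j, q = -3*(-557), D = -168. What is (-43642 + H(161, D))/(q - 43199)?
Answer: 28471/41528 ≈ 0.68559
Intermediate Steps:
q = 1671
H(m, j) = 2 + m² + 64*j (H(m, j) = 2 + ((m*m + 63*j) + j) = 2 + ((m² + 63*j) + j) = 2 + (m² + 64*j) = 2 + m² + 64*j)
(-43642 + H(161, D))/(q - 43199) = (-43642 + (2 + 161² + 64*(-168)))/(1671 - 43199) = (-43642 + (2 + 25921 - 10752))/(-41528) = (-43642 + 15171)*(-1/41528) = -28471*(-1/41528) = 28471/41528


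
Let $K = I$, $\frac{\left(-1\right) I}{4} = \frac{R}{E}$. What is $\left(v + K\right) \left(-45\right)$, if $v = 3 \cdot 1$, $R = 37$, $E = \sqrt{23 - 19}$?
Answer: $3195$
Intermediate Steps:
$E = 2$ ($E = \sqrt{4} = 2$)
$v = 3$
$I = -74$ ($I = - 4 \cdot \frac{37}{2} = - 4 \cdot 37 \cdot \frac{1}{2} = \left(-4\right) \frac{37}{2} = -74$)
$K = -74$
$\left(v + K\right) \left(-45\right) = \left(3 - 74\right) \left(-45\right) = \left(-71\right) \left(-45\right) = 3195$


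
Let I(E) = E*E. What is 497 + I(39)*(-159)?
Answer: -241342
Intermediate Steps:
I(E) = E**2
497 + I(39)*(-159) = 497 + 39**2*(-159) = 497 + 1521*(-159) = 497 - 241839 = -241342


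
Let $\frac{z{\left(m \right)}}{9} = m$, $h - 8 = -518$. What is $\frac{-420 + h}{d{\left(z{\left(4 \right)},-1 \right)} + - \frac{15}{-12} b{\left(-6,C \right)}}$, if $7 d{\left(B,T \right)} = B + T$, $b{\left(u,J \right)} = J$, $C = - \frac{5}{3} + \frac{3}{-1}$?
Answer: $1116$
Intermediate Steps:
$h = -510$ ($h = 8 - 518 = -510$)
$z{\left(m \right)} = 9 m$
$C = - \frac{14}{3}$ ($C = \left(-5\right) \frac{1}{3} + 3 \left(-1\right) = - \frac{5}{3} - 3 = - \frac{14}{3} \approx -4.6667$)
$d{\left(B,T \right)} = \frac{B}{7} + \frac{T}{7}$ ($d{\left(B,T \right)} = \frac{B + T}{7} = \frac{B}{7} + \frac{T}{7}$)
$\frac{-420 + h}{d{\left(z{\left(4 \right)},-1 \right)} + - \frac{15}{-12} b{\left(-6,C \right)}} = \frac{-420 - 510}{\left(\frac{9 \cdot 4}{7} + \frac{1}{7} \left(-1\right)\right) + - \frac{15}{-12} \left(- \frac{14}{3}\right)} = - \frac{930}{\left(\frac{1}{7} \cdot 36 - \frac{1}{7}\right) + \left(-15\right) \left(- \frac{1}{12}\right) \left(- \frac{14}{3}\right)} = - \frac{930}{\left(\frac{36}{7} - \frac{1}{7}\right) + \frac{5}{4} \left(- \frac{14}{3}\right)} = - \frac{930}{5 - \frac{35}{6}} = - \frac{930}{- \frac{5}{6}} = \left(-930\right) \left(- \frac{6}{5}\right) = 1116$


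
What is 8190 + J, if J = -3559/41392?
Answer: 338996921/41392 ≈ 8189.9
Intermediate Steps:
J = -3559/41392 (J = -3559*1/41392 = -3559/41392 ≈ -0.085983)
8190 + J = 8190 - 3559/41392 = 338996921/41392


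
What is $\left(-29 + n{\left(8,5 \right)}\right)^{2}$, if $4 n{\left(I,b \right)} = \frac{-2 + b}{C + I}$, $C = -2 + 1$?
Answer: $\frac{654481}{784} \approx 834.8$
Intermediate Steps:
$C = -1$
$n{\left(I,b \right)} = \frac{-2 + b}{4 \left(-1 + I\right)}$ ($n{\left(I,b \right)} = \frac{\left(-2 + b\right) \frac{1}{-1 + I}}{4} = \frac{\frac{1}{-1 + I} \left(-2 + b\right)}{4} = \frac{-2 + b}{4 \left(-1 + I\right)}$)
$\left(-29 + n{\left(8,5 \right)}\right)^{2} = \left(-29 + \frac{-2 + 5}{4 \left(-1 + 8\right)}\right)^{2} = \left(-29 + \frac{1}{4} \cdot \frac{1}{7} \cdot 3\right)^{2} = \left(-29 + \frac{3}{28}\right)^{2} = \left(- \frac{809}{28}\right)^{2} = \frac{654481}{784}$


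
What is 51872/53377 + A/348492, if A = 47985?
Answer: 6879424123/6200485828 ≈ 1.1095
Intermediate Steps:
51872/53377 + A/348492 = 51872/53377 + 47985/348492 = 51872*(1/53377) + 47985*(1/348492) = 51872/53377 + 15995/116164 = 6879424123/6200485828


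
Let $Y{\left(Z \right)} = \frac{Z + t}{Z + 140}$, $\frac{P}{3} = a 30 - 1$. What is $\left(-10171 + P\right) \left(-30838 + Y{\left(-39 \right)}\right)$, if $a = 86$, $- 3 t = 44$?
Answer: $\frac{22743478550}{303} \approx 7.5061 \cdot 10^{7}$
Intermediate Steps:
$t = - \frac{44}{3}$ ($t = \left(- \frac{1}{3}\right) 44 = - \frac{44}{3} \approx -14.667$)
$P = 7737$ ($P = 3 \left(86 \cdot 30 - 1\right) = 3 \left(2580 - 1\right) = 3 \cdot 2579 = 7737$)
$Y{\left(Z \right)} = \frac{- \frac{44}{3} + Z}{140 + Z}$ ($Y{\left(Z \right)} = \frac{Z - \frac{44}{3}}{Z + 140} = \frac{- \frac{44}{3} + Z}{140 + Z}$)
$\left(-10171 + P\right) \left(-30838 + Y{\left(-39 \right)}\right) = \left(-10171 + 7737\right) \left(-30838 + \frac{- \frac{44}{3} - 39}{140 - 39}\right) = - 2434 \left(-30838 + \frac{1}{101} \left(- \frac{161}{3}\right)\right) = - 2434 \left(-30838 - \frac{161}{303}\right) = \left(-2434\right) \left(- \frac{9344075}{303}\right) = \frac{22743478550}{303}$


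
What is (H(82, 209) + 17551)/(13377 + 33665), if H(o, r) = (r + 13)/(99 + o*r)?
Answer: 302526809/810862954 ≈ 0.37309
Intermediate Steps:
H(o, r) = (13 + r)/(99 + o*r)
(H(82, 209) + 17551)/(13377 + 33665) = ((13 + 209)/(99 + 82*209) + 17551)/(13377 + 33665) = (222/(99 + 17138) + 17551)/47042 = (222/17237 + 17551)*(1/47042) = (302526809/17237)*(1/47042) = 302526809/810862954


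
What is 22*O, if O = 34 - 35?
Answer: -22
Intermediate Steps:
O = -1
22*O = 22*(-1) = -22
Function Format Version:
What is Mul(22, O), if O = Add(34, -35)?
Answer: -22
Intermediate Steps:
O = -1
Mul(22, O) = Mul(22, -1) = -22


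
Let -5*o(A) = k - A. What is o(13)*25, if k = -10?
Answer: 115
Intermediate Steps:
o(A) = 2 + A/5 (o(A) = -(-10 - A)/5 = 2 + A/5)
o(13)*25 = (2 + (⅕)*13)*25 = (2 + 13/5)*25 = (23/5)*25 = 115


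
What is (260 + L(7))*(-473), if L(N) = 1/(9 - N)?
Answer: -246433/2 ≈ -1.2322e+5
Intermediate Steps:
(260 + L(7))*(-473) = (260 - 1/(-9 + 7))*(-473) = (260 - 1/(-2))*(-473) = (260 - 1*(-½))*(-473) = (260 + ½)*(-473) = (521/2)*(-473) = -246433/2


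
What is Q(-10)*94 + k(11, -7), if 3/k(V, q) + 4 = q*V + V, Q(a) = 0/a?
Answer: -3/70 ≈ -0.042857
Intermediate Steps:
Q(a) = 0
k(V, q) = 3/(-4 + V + V*q) (k(V, q) = 3/(-4 + (q*V + V)) = 3/(-4 + (V*q + V)) = 3/(-4 + (V + V*q)) = 3/(-4 + V + V*q))
Q(-10)*94 + k(11, -7) = 0*94 + 3/(-4 + 11 + 11*(-7)) = 0 + 3/(-4 + 11 - 77) = 0 + 3/(-70) = 0 + 3*(-1/70) = 0 - 3/70 = -3/70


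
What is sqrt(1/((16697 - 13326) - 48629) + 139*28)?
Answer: sqrt(7971931261830)/45258 ≈ 62.386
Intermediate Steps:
sqrt(1/((16697 - 13326) - 48629) + 139*28) = sqrt(1/(3371 - 48629) + 3892) = sqrt(1/(-45258) + 3892) = sqrt(-1/45258 + 3892) = sqrt(176144135/45258) = sqrt(7971931261830)/45258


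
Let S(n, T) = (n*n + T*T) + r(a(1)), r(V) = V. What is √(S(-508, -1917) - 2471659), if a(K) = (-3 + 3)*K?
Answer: 3*√162366 ≈ 1208.8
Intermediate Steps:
a(K) = 0 (a(K) = 0*K = 0)
S(n, T) = T² + n² (S(n, T) = (n*n + T*T) + 0 = (n² + T²) + 0 = (T² + n²) + 0 = T² + n²)
√(S(-508, -1917) - 2471659) = √(((-1917)² + (-508)²) - 2471659) = √((3674889 + 258064) - 2471659) = √(3932953 - 2471659) = √1461294 = 3*√162366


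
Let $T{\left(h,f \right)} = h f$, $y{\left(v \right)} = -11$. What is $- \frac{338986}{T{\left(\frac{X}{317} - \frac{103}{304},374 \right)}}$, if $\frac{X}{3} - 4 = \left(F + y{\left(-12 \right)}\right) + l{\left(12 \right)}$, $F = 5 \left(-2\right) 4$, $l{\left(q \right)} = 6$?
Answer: $\frac{16333701424}{13098041} \approx 1247.0$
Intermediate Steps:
$F = -40$ ($F = \left(-10\right) 4 = -40$)
$X = -123$ ($X = 12 + 3 \left(\left(-40 - 11\right) + 6\right) = 12 + 3 \left(-51 + 6\right) = 12 + 3 \left(-45\right) = 12 - 135 = -123$)
$T{\left(h,f \right)} = f h$
$- \frac{338986}{T{\left(\frac{X}{317} - \frac{103}{304},374 \right)}} = - \frac{338986}{374 \left(- \frac{123}{317} - \frac{103}{304}\right)} = - \frac{338986}{374 \left(- \frac{70043}{96368}\right)} = - \frac{338986}{- \frac{13098041}{48184}} = \left(-338986\right) \left(- \frac{48184}{13098041}\right) = \frac{16333701424}{13098041}$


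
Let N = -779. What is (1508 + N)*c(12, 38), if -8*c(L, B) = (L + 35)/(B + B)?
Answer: -34263/608 ≈ -56.354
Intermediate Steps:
c(L, B) = -(35 + L)/(16*B) (c(L, B) = -(L + 35)/(8*(B + B)) = -(35 + L)/(8*(2*B)) = -(35 + L)*1/(2*B)/8 = -(35 + L)/(16*B))
(1508 + N)*c(12, 38) = (1508 - 779)*((1/16)*(-35 - 1*12)/38) = 729*((1/16)*(1/38)*(-35 - 12)) = 729*((1/16)*(1/38)*(-47)) = 729*(-47/608) = -34263/608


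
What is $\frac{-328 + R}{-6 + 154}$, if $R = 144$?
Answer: $- \frac{46}{37} \approx -1.2432$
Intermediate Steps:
$\frac{-328 + R}{-6 + 154} = \frac{-328 + 144}{-6 + 154} = - \frac{184}{148} = \left(-184\right) \frac{1}{148} = - \frac{46}{37}$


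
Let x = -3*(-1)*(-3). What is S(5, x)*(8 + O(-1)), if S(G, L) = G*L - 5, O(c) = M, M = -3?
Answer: -250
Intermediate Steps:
O(c) = -3
x = -9 (x = 3*(-3) = -9)
S(G, L) = -5 + G*L
S(5, x)*(8 + O(-1)) = (-5 + 5*(-9))*(8 - 3) = (-5 - 45)*5 = -50*5 = -250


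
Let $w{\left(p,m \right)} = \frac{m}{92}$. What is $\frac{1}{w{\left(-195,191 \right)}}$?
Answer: $\frac{92}{191} \approx 0.48168$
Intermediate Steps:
$w{\left(p,m \right)} = \frac{m}{92}$ ($w{\left(p,m \right)} = m \frac{1}{92} = \frac{m}{92}$)
$\frac{1}{w{\left(-195,191 \right)}} = \frac{1}{\frac{1}{92} \cdot 191} = \frac{1}{\frac{191}{92}} = \frac{92}{191}$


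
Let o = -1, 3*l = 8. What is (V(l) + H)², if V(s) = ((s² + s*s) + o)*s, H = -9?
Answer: 502681/729 ≈ 689.55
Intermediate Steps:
l = 8/3 (l = (⅓)*8 = 8/3 ≈ 2.6667)
V(s) = s*(-1 + 2*s²) (V(s) = ((s² + s*s) - 1)*s = ((s² + s²) - 1)*s = (2*s² - 1)*s = (-1 + 2*s²)*s = s*(-1 + 2*s²))
(V(l) + H)² = ((-1*8/3 + 2*(8/3)³) - 9)² = ((-8/3 + 2*(512/27)) - 9)² = ((-8/3 + 1024/27) - 9)² = (952/27 - 9)² = (709/27)² = 502681/729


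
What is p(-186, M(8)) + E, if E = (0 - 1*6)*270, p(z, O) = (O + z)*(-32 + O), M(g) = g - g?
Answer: 4332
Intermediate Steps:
M(g) = 0
p(z, O) = (-32 + O)*(O + z)
E = -1620 (E = (0 - 6)*270 = -6*270 = -1620)
p(-186, M(8)) + E = (0² - 32*0 - 32*(-186) + 0*(-186)) - 1620 = (0 + 0 + 5952 + 0) - 1620 = 5952 - 1620 = 4332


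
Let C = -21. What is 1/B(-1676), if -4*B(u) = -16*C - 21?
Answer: -4/315 ≈ -0.012698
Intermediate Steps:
B(u) = -315/4 (B(u) = -(-16*(-21) - 21)/4 = -(336 - 21)/4 = -¼*315 = -315/4)
1/B(-1676) = 1/(-315/4) = -4/315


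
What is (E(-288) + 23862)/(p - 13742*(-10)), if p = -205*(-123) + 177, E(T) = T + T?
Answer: 11643/81406 ≈ 0.14302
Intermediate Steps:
E(T) = 2*T
p = 25392 (p = 25215 + 177 = 25392)
(E(-288) + 23862)/(p - 13742*(-10)) = (2*(-288) + 23862)/(25392 - 13742*(-10)) = (-576 + 23862)/(25392 + 137420) = 23286/162812 = 23286*(1/162812) = 11643/81406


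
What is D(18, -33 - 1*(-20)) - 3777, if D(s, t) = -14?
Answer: -3791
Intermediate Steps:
D(18, -33 - 1*(-20)) - 3777 = -14 - 3777 = -3791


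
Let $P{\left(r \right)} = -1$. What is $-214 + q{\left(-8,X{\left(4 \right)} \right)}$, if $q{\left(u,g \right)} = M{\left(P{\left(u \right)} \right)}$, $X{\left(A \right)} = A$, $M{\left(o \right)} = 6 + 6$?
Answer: $-202$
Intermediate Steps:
$M{\left(o \right)} = 12$
$q{\left(u,g \right)} = 12$
$-214 + q{\left(-8,X{\left(4 \right)} \right)} = -214 + 12 = -202$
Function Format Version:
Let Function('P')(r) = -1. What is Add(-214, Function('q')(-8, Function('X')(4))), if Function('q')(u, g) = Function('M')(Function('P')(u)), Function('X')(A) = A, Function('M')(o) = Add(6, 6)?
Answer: -202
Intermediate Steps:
Function('M')(o) = 12
Function('q')(u, g) = 12
Add(-214, Function('q')(-8, Function('X')(4))) = Add(-214, 12) = -202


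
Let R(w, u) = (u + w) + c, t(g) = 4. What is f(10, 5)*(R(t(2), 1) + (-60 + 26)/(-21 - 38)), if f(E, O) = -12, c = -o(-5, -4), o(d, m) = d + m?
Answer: -10320/59 ≈ -174.92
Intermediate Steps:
c = 9 (c = -(-5 - 4) = -1*(-9) = 9)
R(w, u) = 9 + u + w (R(w, u) = (u + w) + 9 = 9 + u + w)
f(10, 5)*(R(t(2), 1) + (-60 + 26)/(-21 - 38)) = -12*((9 + 1 + 4) + (-60 + 26)/(-21 - 38)) = -12*(14 - 34/(-59)) = -12*(14 - 34*(-1/59)) = -12*(14 + 34/59) = -12*860/59 = -10320/59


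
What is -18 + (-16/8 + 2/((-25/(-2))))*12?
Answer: -1002/25 ≈ -40.080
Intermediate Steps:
-18 + (-16/8 + 2/((-25/(-2))))*12 = -18 + (-16*1/8 + 2/((-25*(-1/2))))*12 = -18 + (-2 + 2/(25/2))*12 = -18 + (-2 + 2*(2/25))*12 = -18 + (-2 + 4/25)*12 = -18 - 46/25*12 = -18 - 552/25 = -1002/25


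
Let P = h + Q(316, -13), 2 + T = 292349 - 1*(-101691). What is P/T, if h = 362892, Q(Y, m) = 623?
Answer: 363515/394038 ≈ 0.92254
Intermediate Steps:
T = 394038 (T = -2 + (292349 - 1*(-101691)) = -2 + (292349 + 101691) = -2 + 394040 = 394038)
P = 363515 (P = 362892 + 623 = 363515)
P/T = 363515/394038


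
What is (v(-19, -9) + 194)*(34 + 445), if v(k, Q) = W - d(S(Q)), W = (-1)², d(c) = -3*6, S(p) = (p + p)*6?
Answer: 102027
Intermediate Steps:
S(p) = 12*p (S(p) = (2*p)*6 = 12*p)
d(c) = -18
W = 1
v(k, Q) = 19 (v(k, Q) = 1 - 1*(-18) = 1 + 18 = 19)
(v(-19, -9) + 194)*(34 + 445) = (19 + 194)*(34 + 445) = 213*479 = 102027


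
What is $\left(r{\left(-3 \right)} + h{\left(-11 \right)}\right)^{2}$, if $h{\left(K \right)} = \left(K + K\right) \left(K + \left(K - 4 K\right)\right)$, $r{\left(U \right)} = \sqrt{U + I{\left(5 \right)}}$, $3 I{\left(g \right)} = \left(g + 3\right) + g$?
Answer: $\frac{702772}{3} - \frac{1936 \sqrt{3}}{3} \approx 2.3314 \cdot 10^{5}$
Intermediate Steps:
$I{\left(g \right)} = 1 + \frac{2 g}{3}$ ($I{\left(g \right)} = \frac{\left(g + 3\right) + g}{3} = \frac{\left(3 + g\right) + g}{3} = \frac{3 + 2 g}{3} = 1 + \frac{2 g}{3}$)
$r{\left(U \right)} = \sqrt{\frac{13}{3} + U}$ ($r{\left(U \right)} = \sqrt{U + \left(1 + \frac{2}{3} \cdot 5\right)} = \sqrt{U + \left(1 + \frac{10}{3}\right)} = \sqrt{U + \frac{13}{3}} = \sqrt{\frac{13}{3} + U}$)
$h{\left(K \right)} = - 4 K^{2}$ ($h{\left(K \right)} = 2 K \left(K - 3 K\right) = 2 K \left(- 2 K\right) = - 4 K^{2}$)
$\left(r{\left(-3 \right)} + h{\left(-11 \right)}\right)^{2} = \left(\frac{\sqrt{39 + 9 \left(-3\right)}}{3} - 4 \left(-11\right)^{2}\right)^{2} = \left(\frac{\sqrt{39 - 27}}{3} - 484\right)^{2} = \left(\frac{\sqrt{12}}{3} - 484\right)^{2} = \left(\frac{2 \sqrt{3}}{3} - 484\right)^{2} = \left(-484 + \frac{2 \sqrt{3}}{3}\right)^{2}$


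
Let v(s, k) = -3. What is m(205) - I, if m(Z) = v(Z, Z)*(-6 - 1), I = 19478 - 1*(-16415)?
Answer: -35872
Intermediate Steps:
I = 35893 (I = 19478 + 16415 = 35893)
m(Z) = 21 (m(Z) = -3*(-6 - 1) = -3*(-7) = 21)
m(205) - I = 21 - 1*35893 = 21 - 35893 = -35872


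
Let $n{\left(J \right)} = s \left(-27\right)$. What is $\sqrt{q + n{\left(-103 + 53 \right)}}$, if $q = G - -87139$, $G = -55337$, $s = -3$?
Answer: $\sqrt{31883} \approx 178.56$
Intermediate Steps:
$n{\left(J \right)} = 81$ ($n{\left(J \right)} = \left(-3\right) \left(-27\right) = 81$)
$q = 31802$ ($q = -55337 - -87139 = -55337 + 87139 = 31802$)
$\sqrt{q + n{\left(-103 + 53 \right)}} = \sqrt{31802 + 81} = \sqrt{31883}$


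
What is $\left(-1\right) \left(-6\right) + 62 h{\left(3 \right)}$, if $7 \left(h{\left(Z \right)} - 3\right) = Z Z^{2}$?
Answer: $\frac{3018}{7} \approx 431.14$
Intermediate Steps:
$h{\left(Z \right)} = 3 + \frac{Z^{3}}{7}$ ($h{\left(Z \right)} = 3 + \frac{Z Z^{2}}{7} = 3 + \frac{Z^{3}}{7}$)
$\left(-1\right) \left(-6\right) + 62 h{\left(3 \right)} = \left(-1\right) \left(-6\right) + 62 \left(3 + \frac{3^{3}}{7}\right) = 6 + 62 \left(3 + \frac{1}{7} \cdot 27\right) = 6 + 62 \left(3 + \frac{27}{7}\right) = 6 + 62 \cdot \frac{48}{7} = 6 + \frac{2976}{7} = \frac{3018}{7}$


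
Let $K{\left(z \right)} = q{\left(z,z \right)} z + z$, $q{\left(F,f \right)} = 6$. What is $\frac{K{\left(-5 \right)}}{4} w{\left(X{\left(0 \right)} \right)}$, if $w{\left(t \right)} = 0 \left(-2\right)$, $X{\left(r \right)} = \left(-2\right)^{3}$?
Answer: $0$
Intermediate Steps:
$K{\left(z \right)} = 7 z$ ($K{\left(z \right)} = 6 z + z = 7 z$)
$X{\left(r \right)} = -8$
$w{\left(t \right)} = 0$
$\frac{K{\left(-5 \right)}}{4} w{\left(X{\left(0 \right)} \right)} = \frac{7 \left(-5\right)}{4} \cdot 0 = \left(-35\right) \frac{1}{4} \cdot 0 = \left(- \frac{35}{4}\right) 0 = 0$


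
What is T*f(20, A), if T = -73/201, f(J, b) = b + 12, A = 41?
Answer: -3869/201 ≈ -19.249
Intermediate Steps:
f(J, b) = 12 + b
T = -73/201 (T = -73*1/201 = -73/201 ≈ -0.36318)
T*f(20, A) = -73*(12 + 41)/201 = -73/201*53 = -3869/201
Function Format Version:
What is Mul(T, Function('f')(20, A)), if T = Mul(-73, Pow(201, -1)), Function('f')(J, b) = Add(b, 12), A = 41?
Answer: Rational(-3869, 201) ≈ -19.249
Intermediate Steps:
Function('f')(J, b) = Add(12, b)
T = Rational(-73, 201) (T = Mul(-73, Rational(1, 201)) = Rational(-73, 201) ≈ -0.36318)
Mul(T, Function('f')(20, A)) = Mul(Rational(-73, 201), Add(12, 41)) = Mul(Rational(-73, 201), 53) = Rational(-3869, 201)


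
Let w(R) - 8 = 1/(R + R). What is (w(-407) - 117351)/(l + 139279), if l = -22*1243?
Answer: -95517203/91113462 ≈ -1.0483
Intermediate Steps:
w(R) = 8 + 1/(2*R) (w(R) = 8 + 1/(R + R) = 8 + 1/(2*R))
l = -27346
(w(-407) - 117351)/(l + 139279) = ((8 + (½)/(-407)) - 117351)/(-27346 + 139279) = ((8 + (½)*(-1/407)) - 117351)/111933 = ((8 - 1/814) - 117351)*(1/111933) = (6511/814 - 117351)*(1/111933) = -95517203/814*1/111933 = -95517203/91113462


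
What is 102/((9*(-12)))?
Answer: -17/18 ≈ -0.94444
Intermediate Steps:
102/((9*(-12))) = 102/(-108) = 102*(-1/108) = -17/18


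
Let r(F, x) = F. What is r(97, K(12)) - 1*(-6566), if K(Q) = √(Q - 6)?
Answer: 6663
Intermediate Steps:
K(Q) = √(-6 + Q)
r(97, K(12)) - 1*(-6566) = 97 - 1*(-6566) = 97 + 6566 = 6663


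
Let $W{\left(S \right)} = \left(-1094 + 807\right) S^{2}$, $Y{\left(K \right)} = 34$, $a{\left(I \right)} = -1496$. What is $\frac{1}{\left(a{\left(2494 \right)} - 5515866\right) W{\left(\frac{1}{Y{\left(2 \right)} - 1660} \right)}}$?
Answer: $\frac{1321938}{791741447} \approx 0.0016697$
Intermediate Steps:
$W{\left(S \right)} = - 287 S^{2}$
$\frac{1}{\left(a{\left(2494 \right)} - 5515866\right) W{\left(\frac{1}{Y{\left(2 \right)} - 1660} \right)}} = \frac{1}{\left(-1496 - 5515866\right) \left(- 287 \left(\frac{1}{34 - 1660}\right)^{2}\right)} = \frac{1}{\left(-5517362\right) \left(- 287 \left(\frac{1}{-1626}\right)^{2}\right)} = - \frac{1}{5517362 \left(- 287 \left(- \frac{1}{1626}\right)^{2}\right)} = - \frac{1}{5517362 \left(\left(-287\right) \frac{1}{2643876}\right)} = - \frac{1}{5517362 \left(- \frac{287}{2643876}\right)} = \left(- \frac{1}{5517362}\right) \left(- \frac{2643876}{287}\right) = \frac{1321938}{791741447}$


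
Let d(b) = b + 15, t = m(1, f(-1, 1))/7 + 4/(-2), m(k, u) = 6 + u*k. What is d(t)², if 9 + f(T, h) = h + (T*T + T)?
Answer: 7921/49 ≈ 161.65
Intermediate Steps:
f(T, h) = -9 + T + h + T² (f(T, h) = -9 + (h + (T*T + T)) = -9 + (h + (T² + T)) = -9 + (h + (T + T²)) = -9 + (T + h + T²) = -9 + T + h + T²)
m(k, u) = 6 + k*u
t = -16/7 (t = (6 + 1*(-9 - 1 + 1 + (-1)²))/7 + 4/(-2) = (6 + 1*(-9 - 1 + 1 + 1))*(⅐) + 4*(-½) = (6 + 1*(-8))*(⅐) - 2 = (6 - 8)*(⅐) - 2 = -2*⅐ - 2 = -2/7 - 2 = -16/7 ≈ -2.2857)
d(b) = 15 + b
d(t)² = (15 - 16/7)² = (89/7)² = 7921/49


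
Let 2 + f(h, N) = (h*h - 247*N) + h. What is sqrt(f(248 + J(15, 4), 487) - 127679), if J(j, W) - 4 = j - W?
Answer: I*sqrt(178538) ≈ 422.54*I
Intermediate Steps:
J(j, W) = 4 + j - W (J(j, W) = 4 + (j - W) = 4 + j - W)
f(h, N) = -2 + h + h**2 - 247*N (f(h, N) = -2 + ((h*h - 247*N) + h) = -2 + ((h**2 - 247*N) + h) = -2 + (h + h**2 - 247*N) = -2 + h + h**2 - 247*N)
sqrt(f(248 + J(15, 4), 487) - 127679) = sqrt((-2 + (248 + (4 + 15 - 1*4)) + (248 + (4 + 15 - 1*4))**2 - 247*487) - 127679) = sqrt((-2 + (248 + (4 + 15 - 4)) + (248 + (4 + 15 - 4))**2 - 120289) - 127679) = sqrt((-2 + (248 + 15) + (248 + 15)**2 - 120289) - 127679) = sqrt((-2 + 263 + 263**2 - 120289) - 127679) = sqrt((-2 + 263 + 69169 - 120289) - 127679) = sqrt(-50859 - 127679) = sqrt(-178538) = I*sqrt(178538)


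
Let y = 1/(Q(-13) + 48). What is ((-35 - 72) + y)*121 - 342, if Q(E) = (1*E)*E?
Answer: -2883592/217 ≈ -13288.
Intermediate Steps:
Q(E) = E**2 (Q(E) = E*E = E**2)
y = 1/217 (y = 1/((-13)**2 + 48) = 1/(169 + 48) = 1/217 ≈ 0.0046083)
((-35 - 72) + y)*121 - 342 = ((-35 - 72) + 1/217)*121 - 342 = (-107 + 1/217)*121 - 342 = -23218/217*121 - 342 = -2809378/217 - 342 = -2883592/217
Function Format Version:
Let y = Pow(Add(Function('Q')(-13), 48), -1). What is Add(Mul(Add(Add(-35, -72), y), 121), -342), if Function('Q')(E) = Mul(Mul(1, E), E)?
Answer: Rational(-2883592, 217) ≈ -13288.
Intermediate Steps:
Function('Q')(E) = Pow(E, 2) (Function('Q')(E) = Mul(E, E) = Pow(E, 2))
y = Rational(1, 217) (y = Pow(Add(Pow(-13, 2), 48), -1) = Pow(Add(169, 48), -1) = Pow(217, -1) = Rational(1, 217) ≈ 0.0046083)
Add(Mul(Add(Add(-35, -72), y), 121), -342) = Add(Mul(Add(Add(-35, -72), Rational(1, 217)), 121), -342) = Add(Mul(Add(-107, Rational(1, 217)), 121), -342) = Add(Mul(Rational(-23218, 217), 121), -342) = Add(Rational(-2809378, 217), -342) = Rational(-2883592, 217)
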